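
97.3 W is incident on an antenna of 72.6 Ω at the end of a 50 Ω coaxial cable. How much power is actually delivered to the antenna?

P_delivered ≈ 94 W

Γ = (72.6 − 50)/(72.6 + 50) = 0.184
|Γ|² = 0.034
P_refl = |Γ|²·P_inc = 3.31 W, P_del = (1 − |Γ|²)·P_inc = 94 W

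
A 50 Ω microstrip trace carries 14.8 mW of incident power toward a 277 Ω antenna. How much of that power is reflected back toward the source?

Γ = (277 − 50)/(277 + 50) = 0.694
|Γ|² = 0.482
P_refl = |Γ|²·P_inc = 7.13 mW, P_del = (1 − |Γ|²)·P_inc = 7.67 mW

P_reflected ≈ 7.13 mW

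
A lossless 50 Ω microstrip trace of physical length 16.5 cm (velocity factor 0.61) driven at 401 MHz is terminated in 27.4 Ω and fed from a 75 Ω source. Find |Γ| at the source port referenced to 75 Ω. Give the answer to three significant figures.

λ = v/f = 0.61·c / 401 MHz = 0.456 m
βl = 2π·l/λ = 2π × 0.362 = 130°
tan(βl) = -1.18
Z_in = Z_0·(Z_L + jZ_0·tanβl)/(Z_0 + jZ_L·tanβl) = 46.3 − j29.2 Ω
Γ_s = (Z_in − Z_s)/(Z_in + Z_s) = (-28.7 − j29.2)/(121 − j29.2), |Γ_s| = 0.328

|Γ| ≈ 0.328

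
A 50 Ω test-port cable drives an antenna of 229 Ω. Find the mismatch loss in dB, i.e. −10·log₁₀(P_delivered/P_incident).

mismatch loss ≈ 2.3 dB

Γ = (229 − 50)/(229 + 50) = 0.642
|Γ|² = 0.412, so P_del/P_inc = 1 − |Γ|² = 0.588
ML = −10·log₁₀(1 − |Γ|²)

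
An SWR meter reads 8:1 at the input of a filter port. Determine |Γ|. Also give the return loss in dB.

|Γ| = (S − 1)/(S + 1) = (8 − 1)/(8 + 1) = 7/9
RL = −20·log₁₀|Γ| = −20·log₁₀(0.778)

|Γ| ≈ 0.778; return loss ≈ 2.18 dB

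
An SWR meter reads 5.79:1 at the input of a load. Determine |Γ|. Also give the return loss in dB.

|Γ| ≈ 0.705; return loss ≈ 3.03 dB

|Γ| = (S − 1)/(S + 1) = (5.79 − 1)/(5.79 + 1) = 4.79/6.79
RL = −20·log₁₀|Γ| = −20·log₁₀(0.705)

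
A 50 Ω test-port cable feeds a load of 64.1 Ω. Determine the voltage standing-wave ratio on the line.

VSWR ≈ 1.28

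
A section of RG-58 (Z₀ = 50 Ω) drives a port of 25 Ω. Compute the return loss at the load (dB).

RL ≈ 9.54 dB

Γ = (25 − 50)/(25 + 50) = -0.333
RL = −20·log₁₀|Γ| = −20·log₁₀(0.333)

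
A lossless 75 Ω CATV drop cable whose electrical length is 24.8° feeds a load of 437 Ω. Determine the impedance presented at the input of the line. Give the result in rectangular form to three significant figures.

tan(βl) = tan(24.8°) = 0.462
Z_in = Z_0·(Z_L + jZ_0·tanβl)/(Z_0 + jZ_L·tanβl)
     = 75·(437 + j34.7)/(75 + j202)

Z_in ≈ 64.3 − j138 Ω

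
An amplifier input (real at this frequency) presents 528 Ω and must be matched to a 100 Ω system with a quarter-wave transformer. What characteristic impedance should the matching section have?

Z_qwt ≈ 230 Ω

Z_qwt = √(Z_0·R_L) = √(100 × 528) = √52800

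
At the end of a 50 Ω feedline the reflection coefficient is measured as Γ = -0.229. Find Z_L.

Z_L ≈ 31.4 Ω

Z_L = Z_0·(1 + Γ)/(1 − Γ) = 50·(0.771)/(1.23)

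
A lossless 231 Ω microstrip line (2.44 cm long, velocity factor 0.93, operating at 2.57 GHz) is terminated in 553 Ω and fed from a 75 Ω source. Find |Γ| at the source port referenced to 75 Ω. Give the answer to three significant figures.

λ = v/f = 0.93·c / 2.57 GHz = 0.109 m
βl = 2π·l/λ = 2π × 0.225 = 80.9°
tan(βl) = 6.25
Z_in = Z_0·(Z_L + jZ_0·tanβl)/(Z_0 + jZ_L·tanβl) = 98.5 − j30.4 Ω
Γ_s = (Z_in − Z_s)/(Z_in + Z_s) = (23.5 − j30.4)/(174 − j30.4), |Γ_s| = 0.218

|Γ| ≈ 0.218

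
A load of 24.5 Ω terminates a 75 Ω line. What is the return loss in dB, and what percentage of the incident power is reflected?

RL ≈ 5.89 dB; 25.8% of incident power reflected

Γ = (24.5 − 75)/(24.5 + 75) = -0.508
RL = −20·log₁₀(0.508) = 5.89 dB
P_refl/P_inc = |Γ|² = 0.258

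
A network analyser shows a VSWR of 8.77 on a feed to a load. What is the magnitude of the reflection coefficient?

|Γ| = (S − 1)/(S + 1) = (8.77 − 1)/(8.77 + 1) = 7.77/9.77

|Γ| ≈ 0.795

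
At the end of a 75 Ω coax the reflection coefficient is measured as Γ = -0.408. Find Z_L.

Z_L = Z_0·(1 + Γ)/(1 − Γ) = 75·(0.592)/(1.41)

Z_L ≈ 31.5 Ω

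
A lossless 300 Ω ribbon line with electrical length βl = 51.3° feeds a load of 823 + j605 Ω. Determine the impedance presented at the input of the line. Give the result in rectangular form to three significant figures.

Z_in ≈ 150 − j307 Ω

tan(βl) = tan(51.3°) = 1.25
Z_in = Z_0·(Z_L + jZ_0·tanβl)/(Z_0 + jZ_L·tanβl)
     = 300·(823 + j979)/(-455 + j1030)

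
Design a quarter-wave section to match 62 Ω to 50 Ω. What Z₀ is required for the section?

Z_qwt ≈ 55.7 Ω

Z_qwt = √(Z_0·R_L) = √(50 × 62) = √3100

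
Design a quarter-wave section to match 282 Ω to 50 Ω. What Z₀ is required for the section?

Z_qwt = √(Z_0·R_L) = √(50 × 282) = √14100

Z_qwt ≈ 119 Ω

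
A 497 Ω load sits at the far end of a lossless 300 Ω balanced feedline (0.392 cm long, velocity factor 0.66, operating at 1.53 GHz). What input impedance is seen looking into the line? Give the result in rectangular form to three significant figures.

λ = v/f = 0.66·c / 1.53 GHz = 0.129 m
βl = 2π·l/λ = 2π × 0.0303 = 10.9°
tan(βl) = tan(10.9°) = 0.193
Z_in = Z_0·(Z_L + jZ_0·tanβl)/(Z_0 + jZ_L·tanβl)
     = 300·(497 + j57.8)/(300 + j95.7)

Z_in ≈ 468 − j91.5 Ω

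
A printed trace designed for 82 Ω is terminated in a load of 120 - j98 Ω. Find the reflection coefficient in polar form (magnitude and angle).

Γ ≈ 0.468 ∠ -42.9°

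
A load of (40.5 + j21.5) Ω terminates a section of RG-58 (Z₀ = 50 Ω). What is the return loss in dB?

Γ = (-9.5 + j21.5)/(90.5 + j21.5), |Γ| = 0.253
RL = −20·log₁₀|Γ| = −20·log₁₀(0.253)

RL ≈ 11.9 dB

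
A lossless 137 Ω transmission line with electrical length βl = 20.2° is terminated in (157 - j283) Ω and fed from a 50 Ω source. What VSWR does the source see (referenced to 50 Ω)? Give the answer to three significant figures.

tan(βl) = 0.368
Z_in = Z_0·(Z_L + jZ_0·tanβl)/(Z_0 + jZ_L·tanβl) = 54.4 − j145 Ω
Γ_s = (Z_in − Z_s)/(Z_in + Z_s) = (4.42 − j145)/(104 − j145), |Γ_s| = 0.812
VSWR = (1 + |Γ_s|)/(1 − |Γ_s|)

VSWR ≈ 9.65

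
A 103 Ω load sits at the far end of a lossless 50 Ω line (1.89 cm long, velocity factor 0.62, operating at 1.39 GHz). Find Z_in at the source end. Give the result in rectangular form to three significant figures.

Z_in ≈ 34.9 − j26.9 Ω

λ = v/f = 0.62·c / 1.39 GHz = 0.134 m
βl = 2π·l/λ = 2π × 0.141 = 50.8°
tan(βl) = tan(50.8°) = 1.23
Z_in = Z_0·(Z_L + jZ_0·tanβl)/(Z_0 + jZ_L·tanβl)
     = 50·(103 + j61.4)/(50 + j127)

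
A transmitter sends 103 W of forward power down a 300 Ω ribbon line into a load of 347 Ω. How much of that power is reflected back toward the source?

Γ = (347 − 300)/(347 + 300) = 0.0726
|Γ|² = 0.00528
P_refl = |Γ|²·P_inc = 0.544 W, P_del = (1 − |Γ|²)·P_inc = 102 W

P_reflected ≈ 0.544 W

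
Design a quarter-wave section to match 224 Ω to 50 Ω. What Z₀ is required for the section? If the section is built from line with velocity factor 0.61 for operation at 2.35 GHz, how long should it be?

Z_qwt = √(Z_0·R_L) = √(50 × 224) = √11200
λ = 0.61·c/f = 0.0779 m, so l = λ/4 = 0.0195 m

Z_qwt ≈ 106 Ω; length ≈ 1.95 cm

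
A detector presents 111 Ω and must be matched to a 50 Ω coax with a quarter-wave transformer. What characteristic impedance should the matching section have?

Z_qwt = √(Z_0·R_L) = √(50 × 111) = √5550

Z_qwt ≈ 74.5 Ω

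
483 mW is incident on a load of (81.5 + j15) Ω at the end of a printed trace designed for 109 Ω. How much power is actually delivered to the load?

P_delivered ≈ 470 mW

|Γ| = |(-27.5 + j15)/(190.5 + j15)| = 0.164
|Γ|² = 0.0269
P_refl = |Γ|²·P_inc = 13 mW, P_del = (1 − |Γ|²)·P_inc = 470 mW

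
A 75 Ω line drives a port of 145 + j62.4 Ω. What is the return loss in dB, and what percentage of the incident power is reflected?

RL ≈ 7.74 dB; 16.8% of incident power reflected

Γ = (70 + j62.4)/(220 + j62.4), |Γ| = 0.41
RL = −20·log₁₀(0.41) = 7.74 dB
P_refl/P_inc = |Γ|² = 0.168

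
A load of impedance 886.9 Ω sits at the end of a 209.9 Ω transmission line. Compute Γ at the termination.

Γ = 0.617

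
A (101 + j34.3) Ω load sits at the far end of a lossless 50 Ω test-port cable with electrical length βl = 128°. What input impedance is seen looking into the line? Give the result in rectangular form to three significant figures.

Z_in ≈ 26.1 + j20.1 Ω

tan(βl) = tan(128°) = -1.28
Z_in = Z_0·(Z_L + jZ_0·tanβl)/(Z_0 + jZ_L·tanβl)
     = 50·(101 − j29.7)/(93.9 − j129)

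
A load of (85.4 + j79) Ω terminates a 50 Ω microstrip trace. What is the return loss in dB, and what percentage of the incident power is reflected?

Γ = (35.4 + j79)/(135.4 + j79), |Γ| = 0.552
RL = −20·log₁₀(0.552) = 5.16 dB
P_refl/P_inc = |Γ|² = 0.305

RL ≈ 5.16 dB; 30.5% of incident power reflected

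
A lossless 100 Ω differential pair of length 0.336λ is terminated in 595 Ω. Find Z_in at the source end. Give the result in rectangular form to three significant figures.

Z_in ≈ 22.6 + j57.7 Ω

βl = 2π × 0.336 = 121°
tan(βl) = tan(121°) = -1.67
Z_in = Z_0·(Z_L + jZ_0·tanβl)/(Z_0 + jZ_L·tanβl)
     = 100·(595 − j167)/(100 − j992)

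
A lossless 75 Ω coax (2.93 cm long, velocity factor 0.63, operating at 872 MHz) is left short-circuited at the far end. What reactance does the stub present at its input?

λ = v/f = 0.63·c / 872 MHz = 0.217 m
βl = 2π·l/λ = 2π × 0.135 = 48.7°
tan(βl) = 1.14
For a short-circuited stub, Z_in = jZ_0·tan(βl)

X_in ≈ 85.3 Ω (inductive)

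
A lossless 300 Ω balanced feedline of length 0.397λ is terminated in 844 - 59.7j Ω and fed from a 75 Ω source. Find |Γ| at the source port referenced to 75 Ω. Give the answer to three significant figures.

|Γ| ≈ 0.782

βl = 2π × 0.397 = 143°
tan(βl) = -0.756
Z_in = Z_0·(Z_L + jZ_0·tanβl)/(Z_0 + jZ_L·tanβl) = 253 + j296 Ω
Γ_s = (Z_in − Z_s)/(Z_in + Z_s) = (178 + j296)/(328 + j296), |Γ_s| = 0.782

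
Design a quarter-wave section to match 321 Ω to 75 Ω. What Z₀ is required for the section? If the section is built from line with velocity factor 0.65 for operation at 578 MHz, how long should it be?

Z_qwt = √(Z_0·R_L) = √(75 × 321) = √24080
λ = 0.65·c/f = 0.337 m, so l = λ/4 = 0.0843 m

Z_qwt ≈ 155 Ω; length ≈ 8.43 cm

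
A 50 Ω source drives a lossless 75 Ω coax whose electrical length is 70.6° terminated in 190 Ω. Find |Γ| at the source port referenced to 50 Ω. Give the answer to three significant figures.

|Γ| ≈ 0.327

tan(βl) = 2.84
Z_in = Z_0·(Z_L + jZ_0·tanβl)/(Z_0 + jZ_L·tanβl) = 32.6 − j21.9 Ω
Γ_s = (Z_in − Z_s)/(Z_in + Z_s) = (-17.4 − j21.9)/(82.6 − j21.9), |Γ_s| = 0.327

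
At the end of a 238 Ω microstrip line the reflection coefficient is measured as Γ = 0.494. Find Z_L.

Z_L ≈ 703 Ω

Z_L = Z_0·(1 + Γ)/(1 − Γ) = 238·(1.49)/(0.506)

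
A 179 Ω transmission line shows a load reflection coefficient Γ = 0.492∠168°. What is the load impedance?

Z_L = Z_0·(1 + Γ)/(1 − Γ) = 179·(0.519 + j0.102)/(1.48 − j0.102)

Z_L ≈ 61.5 + j16.6 Ω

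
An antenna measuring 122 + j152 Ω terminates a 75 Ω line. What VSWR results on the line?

VSWR ≈ 4.55

Γ = (Z_L − Z_0)/(Z_L + Z_0) = (47 + j152)/(197 + j152)
|Γ| = 159/249 = 0.639
VSWR = (1 + |Γ|)/(1 − |Γ|) = 1.64/0.361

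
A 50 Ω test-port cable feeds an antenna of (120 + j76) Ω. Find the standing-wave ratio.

Γ = (Z_L − Z_0)/(Z_L + Z_0) = (70 + j76)/(170 + j76)
|Γ| = 103/186 = 0.555
VSWR = (1 + |Γ|)/(1 − |Γ|) = 1.55/0.445

VSWR ≈ 3.49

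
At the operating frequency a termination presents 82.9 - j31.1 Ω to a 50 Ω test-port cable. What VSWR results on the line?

VSWR ≈ 1.99

Γ = (Z_L − Z_0)/(Z_L + Z_0) = (32.9 − j31.1)/(132.9 − j31.1)
|Γ| = 45.3/136 = 0.332
VSWR = (1 + |Γ|)/(1 − |Γ|) = 1.33/0.668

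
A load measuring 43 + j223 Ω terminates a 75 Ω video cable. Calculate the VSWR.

VSWR ≈ 17.7

Γ = (Z_L − Z_0)/(Z_L + Z_0) = (-32 + j223)/(118 + j223)
|Γ| = 225/252 = 0.893
VSWR = (1 + |Γ|)/(1 − |Γ|) = 1.89/0.107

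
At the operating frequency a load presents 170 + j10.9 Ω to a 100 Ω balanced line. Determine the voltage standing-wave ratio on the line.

VSWR ≈ 1.71

Γ = (Z_L − Z_0)/(Z_L + Z_0) = (70 + j10.9)/(270 + j10.9)
|Γ| = 70.8/270 = 0.262
VSWR = (1 + |Γ|)/(1 − |Γ|) = 1.26/0.738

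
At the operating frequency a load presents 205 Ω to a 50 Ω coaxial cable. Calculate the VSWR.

Γ = (205 − 50)/(205 + 50) = 0.608
VSWR = (1 + 0.608)/(1 − 0.608)

VSWR ≈ 4.1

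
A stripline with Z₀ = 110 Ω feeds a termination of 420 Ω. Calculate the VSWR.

For a purely resistive load, VSWR = R_L/Z_0 or Z_0/R_L (whichever > 1) = 420/110

VSWR ≈ 3.82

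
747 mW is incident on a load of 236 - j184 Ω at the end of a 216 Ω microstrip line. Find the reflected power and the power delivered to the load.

P_reflected ≈ 107 mW; P_delivered ≈ 640 mW

|Γ| = |(20 − j184)/(452 − j184)| = 0.379
|Γ|² = 0.144
P_refl = |Γ|²·P_inc = 107 mW, P_del = (1 − |Γ|²)·P_inc = 640 mW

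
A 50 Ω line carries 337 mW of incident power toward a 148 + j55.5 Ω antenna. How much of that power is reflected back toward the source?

P_reflected ≈ 101 mW

|Γ| = |(98 + j55.5)/(198 + j55.5)| = 0.548
|Γ|² = 0.3
P_refl = |Γ|²·P_inc = 101 mW, P_del = (1 − |Γ|²)·P_inc = 236 mW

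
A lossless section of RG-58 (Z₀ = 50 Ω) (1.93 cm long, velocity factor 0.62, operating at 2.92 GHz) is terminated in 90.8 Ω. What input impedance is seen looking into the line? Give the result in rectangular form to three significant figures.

λ = v/f = 0.62·c / 2.92 GHz = 0.0637 m
βl = 2π·l/λ = 2π × 0.303 = 109°
tan(βl) = tan(109°) = -2.89
Z_in = Z_0·(Z_L + jZ_0·tanβl)/(Z_0 + jZ_L·tanβl)
     = 50·(90.8 − j145)/(50 − j263)

Z_in ≈ 29.7 + j11.6 Ω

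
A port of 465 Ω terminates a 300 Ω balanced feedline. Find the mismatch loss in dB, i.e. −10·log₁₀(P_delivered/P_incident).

mismatch loss ≈ 0.207 dB

Γ = (465 − 300)/(465 + 300) = 0.216
|Γ|² = 0.0465, so P_del/P_inc = 1 − |Γ|² = 0.953
ML = −10·log₁₀(1 − |Γ|²)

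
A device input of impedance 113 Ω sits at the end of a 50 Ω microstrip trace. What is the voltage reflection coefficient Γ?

Γ = (Z_L − Z_0)/(Z_L + Z_0) = (113 − 50)/(113 + 50) = 63/163

Γ = 0.387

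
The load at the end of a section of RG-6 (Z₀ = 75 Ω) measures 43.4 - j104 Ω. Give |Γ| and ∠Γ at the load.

Γ = (Z_L − Z_0)/(Z_L + Z_0) = (-31.6 − j104)/(118.4 − j104)
|Γ| = 109/158 = 0.69

Γ ≈ 0.69 ∠ -65.6°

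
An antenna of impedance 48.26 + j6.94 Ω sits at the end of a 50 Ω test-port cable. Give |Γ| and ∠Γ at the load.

Γ = (Z_L − Z_0)/(Z_L + Z_0) = (-1.74 + j6.94)/(98.26 + j6.94)
|Γ| = 7.15/98.5 = 0.0726

Γ ≈ 0.0726 ∠ 100°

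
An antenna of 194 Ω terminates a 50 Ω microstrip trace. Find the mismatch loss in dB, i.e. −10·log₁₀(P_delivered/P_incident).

Γ = (194 − 50)/(194 + 50) = 0.59
|Γ|² = 0.348, so P_del/P_inc = 1 − |Γ|² = 0.652
ML = −10·log₁₀(1 − |Γ|²)

mismatch loss ≈ 1.86 dB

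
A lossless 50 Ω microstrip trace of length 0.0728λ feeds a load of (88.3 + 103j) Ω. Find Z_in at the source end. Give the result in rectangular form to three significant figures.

βl = 2π × 0.0728 = 26.2°
tan(βl) = tan(26.2°) = 0.492
Z_in = Z_0·(Z_L + jZ_0·tanβl)/(Z_0 + jZ_L·tanβl)
     = 50·(88.3 + j128)/(-0.7 + j43.5)

Z_in ≈ 145 − j104 Ω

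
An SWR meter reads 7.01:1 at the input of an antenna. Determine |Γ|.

|Γ| = (S − 1)/(S + 1) = (7.01 − 1)/(7.01 + 1) = 6.01/8.01

|Γ| ≈ 0.75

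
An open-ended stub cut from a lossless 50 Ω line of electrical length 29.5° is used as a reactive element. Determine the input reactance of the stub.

X_in ≈ -88.4 Ω (capacitive)

tan(βl) = 0.566
For an open-ended stub, Z_in = −jZ_0·cot(βl) = −jZ_0/tan(βl)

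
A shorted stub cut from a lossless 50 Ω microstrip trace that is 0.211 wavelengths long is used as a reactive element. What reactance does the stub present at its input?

X_in ≈ 200 Ω (inductive)

βl = 2π × 0.211 = 76°
tan(βl) = 4
For a shorted stub, Z_in = jZ_0·tan(βl)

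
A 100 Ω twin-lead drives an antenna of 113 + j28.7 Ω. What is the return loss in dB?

Γ = (13 + j28.7)/(213 + j28.7), |Γ| = 0.147
RL = −20·log₁₀|Γ| = −20·log₁₀(0.147)

RL ≈ 16.7 dB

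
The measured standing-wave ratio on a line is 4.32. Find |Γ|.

|Γ| ≈ 0.624

|Γ| = (S − 1)/(S + 1) = (4.32 − 1)/(4.32 + 1) = 3.32/5.32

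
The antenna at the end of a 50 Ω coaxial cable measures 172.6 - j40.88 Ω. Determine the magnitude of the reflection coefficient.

Γ = (Z_L − Z_0)/(Z_L + Z_0) = (122.6 − j40.88)/(222.6 − j40.88)
|Γ| = 129/226

|Γ| ≈ 0.571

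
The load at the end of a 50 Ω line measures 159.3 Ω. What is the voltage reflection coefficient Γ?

Γ = (Z_L − Z_0)/(Z_L + Z_0) = (159.3 − 50)/(159.3 + 50) = 109.3/209.3

Γ = 0.522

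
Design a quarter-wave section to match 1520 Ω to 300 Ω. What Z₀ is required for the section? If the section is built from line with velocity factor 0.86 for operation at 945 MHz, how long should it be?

Z_qwt ≈ 675 Ω; length ≈ 6.83 cm

Z_qwt = √(Z_0·R_L) = √(300 × 1520) = √456000
λ = 0.86·c/f = 0.273 m, so l = λ/4 = 0.0683 m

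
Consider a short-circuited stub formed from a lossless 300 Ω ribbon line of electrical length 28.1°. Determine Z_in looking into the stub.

Z_in ≈ +j160 Ω

tan(βl) = 0.534
For a short-circuited stub, Z_in = jZ_0·tan(βl)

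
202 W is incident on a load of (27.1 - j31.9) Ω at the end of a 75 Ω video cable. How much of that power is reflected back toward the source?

|Γ| = |(-47.9 − j31.9)/(102.1 − j31.9)| = 0.538
|Γ|² = 0.289
P_refl = |Γ|²·P_inc = 58.5 W, P_del = (1 − |Γ|²)·P_inc = 144 W

P_reflected ≈ 58.5 W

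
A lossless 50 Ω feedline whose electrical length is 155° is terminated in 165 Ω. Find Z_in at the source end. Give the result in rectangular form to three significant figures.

tan(βl) = tan(155°) = -0.466
Z_in = Z_0·(Z_L + jZ_0·tanβl)/(Z_0 + jZ_L·tanβl)
     = 50·(165 − j23.3)/(50 − j76.9)

Z_in ≈ 59.6 + j68.5 Ω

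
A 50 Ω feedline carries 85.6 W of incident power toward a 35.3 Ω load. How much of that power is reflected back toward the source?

Γ = (35.3 − 50)/(35.3 + 50) = -0.172
|Γ|² = 0.0297
P_refl = |Γ|²·P_inc = 2.54 W, P_del = (1 − |Γ|²)·P_inc = 83.1 W

P_reflected ≈ 2.54 W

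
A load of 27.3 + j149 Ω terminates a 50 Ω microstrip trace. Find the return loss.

RL ≈ 0.935 dB

Γ = (-22.7 + j149)/(77.3 + j149), |Γ| = 0.898
RL = −20·log₁₀|Γ| = −20·log₁₀(0.898)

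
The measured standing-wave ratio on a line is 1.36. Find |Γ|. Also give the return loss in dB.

|Γ| = (S − 1)/(S + 1) = (1.36 − 1)/(1.36 + 1) = 0.36/2.36
RL = −20·log₁₀|Γ| = −20·log₁₀(0.153)

|Γ| ≈ 0.153; return loss ≈ 16.3 dB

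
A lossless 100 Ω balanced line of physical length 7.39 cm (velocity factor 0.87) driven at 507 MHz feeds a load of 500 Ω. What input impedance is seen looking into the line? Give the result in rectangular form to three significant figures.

λ = v/f = 0.87·c / 507 MHz = 0.515 m
βl = 2π·l/λ = 2π × 0.144 = 51.7°
tan(βl) = tan(51.7°) = 1.27
Z_in = Z_0·(Z_L + jZ_0·tanβl)/(Z_0 + jZ_L·tanβl)
     = 100·(500 + j127)/(100 + j633)

Z_in ≈ 31.7 − j74 Ω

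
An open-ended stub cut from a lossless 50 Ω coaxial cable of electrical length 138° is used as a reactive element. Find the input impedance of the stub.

tan(βl) = -0.9
For an open-ended stub, Z_in = −jZ_0·cot(βl) = −jZ_0/tan(βl)

Z_in ≈ +j55.5 Ω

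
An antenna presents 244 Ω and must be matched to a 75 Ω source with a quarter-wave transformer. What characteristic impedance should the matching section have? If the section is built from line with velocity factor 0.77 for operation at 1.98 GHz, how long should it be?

Z_qwt = √(Z_0·R_L) = √(75 × 244) = √18300
λ = 0.77·c/f = 0.117 m, so l = λ/4 = 0.0292 m

Z_qwt ≈ 135 Ω; length ≈ 2.92 cm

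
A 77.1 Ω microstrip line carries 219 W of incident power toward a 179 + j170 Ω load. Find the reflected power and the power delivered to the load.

|Γ| = |(101.9 + j170)/(256.1 + j170)| = 0.645
|Γ|² = 0.416
P_refl = |Γ|²·P_inc = 91.1 W, P_del = (1 − |Γ|²)·P_inc = 128 W

P_reflected ≈ 91.1 W; P_delivered ≈ 128 W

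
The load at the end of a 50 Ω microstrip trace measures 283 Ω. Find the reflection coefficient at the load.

Γ = 0.7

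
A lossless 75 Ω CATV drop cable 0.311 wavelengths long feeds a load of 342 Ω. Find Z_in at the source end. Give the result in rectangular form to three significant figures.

βl = 2π × 0.311 = 112°
tan(βl) = tan(112°) = -2.48
Z_in = Z_0·(Z_L + jZ_0·tanβl)/(Z_0 + jZ_L·tanβl)
     = 75·(342 − j186)/(75 − j848)

Z_in ≈ 19 + j28.6 Ω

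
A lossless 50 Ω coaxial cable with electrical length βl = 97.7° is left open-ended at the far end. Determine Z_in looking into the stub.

Z_in ≈ +j6.76 Ω

tan(βl) = -7.4
For an open-ended stub, Z_in = −jZ_0·cot(βl) = −jZ_0/tan(βl)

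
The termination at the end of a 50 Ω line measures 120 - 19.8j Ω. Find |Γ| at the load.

|Γ| ≈ 0.425

Γ = (Z_L − Z_0)/(Z_L + Z_0) = (70 − j19.8)/(170 − j19.8)
|Γ| = 72.7/171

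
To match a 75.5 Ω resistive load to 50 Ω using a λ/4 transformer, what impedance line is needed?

Z_qwt = √(Z_0·R_L) = √(50 × 75.5) = √3775

Z_qwt ≈ 61.4 Ω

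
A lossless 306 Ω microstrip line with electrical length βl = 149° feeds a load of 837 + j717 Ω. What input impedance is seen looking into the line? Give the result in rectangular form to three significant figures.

Z_in ≈ 134 + j313 Ω

tan(βl) = tan(149°) = -0.601
Z_in = Z_0·(Z_L + jZ_0·tanβl)/(Z_0 + jZ_L·tanβl)
     = 306·(837 + j533)/(737 − j503)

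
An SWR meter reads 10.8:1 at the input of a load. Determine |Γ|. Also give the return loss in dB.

|Γ| = (S − 1)/(S + 1) = (10.8 − 1)/(10.8 + 1) = 9.8/11.8
RL = −20·log₁₀|Γ| = −20·log₁₀(0.831)

|Γ| ≈ 0.831; return loss ≈ 1.61 dB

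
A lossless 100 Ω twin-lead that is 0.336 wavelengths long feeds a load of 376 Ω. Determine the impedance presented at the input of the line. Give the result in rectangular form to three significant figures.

Z_in ≈ 35.3 + j54.4 Ω

βl = 2π × 0.336 = 121°
tan(βl) = tan(121°) = -1.67
Z_in = Z_0·(Z_L + jZ_0·tanβl)/(Z_0 + jZ_L·tanβl)
     = 100·(376 − j167)/(100 − j627)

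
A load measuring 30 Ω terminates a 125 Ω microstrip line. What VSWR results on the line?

VSWR ≈ 4.17

Γ = (30 − 125)/(30 + 125) = -0.613
VSWR = (1 + 0.613)/(1 − 0.613)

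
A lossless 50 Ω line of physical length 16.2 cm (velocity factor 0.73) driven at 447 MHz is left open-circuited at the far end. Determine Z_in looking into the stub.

λ = v/f = 0.73·c / 447 MHz = 0.49 m
βl = 2π·l/λ = 2π × 0.331 = 119°
tan(βl) = -1.8
For an open-circuited stub, Z_in = −jZ_0·cot(βl) = −jZ_0/tan(βl)

Z_in ≈ +j27.8 Ω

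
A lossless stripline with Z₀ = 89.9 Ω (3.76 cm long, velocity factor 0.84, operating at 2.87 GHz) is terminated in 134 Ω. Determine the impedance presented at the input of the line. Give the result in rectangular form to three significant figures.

λ = v/f = 0.84·c / 2.87 GHz = 0.0878 m
βl = 2π·l/λ = 2π × 0.428 = 154°
tan(βl) = tan(154°) = -0.484
Z_in = Z_0·(Z_L + jZ_0·tanβl)/(Z_0 + jZ_L·tanβl)
     = 89.9·(134 − j43.5)/(89.9 − j64.9)

Z_in ≈ 109 + j35 Ω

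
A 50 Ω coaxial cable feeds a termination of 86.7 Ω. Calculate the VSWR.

For a purely resistive load, VSWR = R_L/Z_0 or Z_0/R_L (whichever > 1) = 86.7/50

VSWR ≈ 1.73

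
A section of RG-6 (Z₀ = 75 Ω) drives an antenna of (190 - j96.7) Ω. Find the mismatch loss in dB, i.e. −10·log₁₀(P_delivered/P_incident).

Γ = (115 − j96.7)/(265 − j96.7), |Γ| = 0.533
|Γ|² = 0.284, so P_del/P_inc = 1 − |Γ|² = 0.716
ML = −10·log₁₀(1 − |Γ|²)

mismatch loss ≈ 1.45 dB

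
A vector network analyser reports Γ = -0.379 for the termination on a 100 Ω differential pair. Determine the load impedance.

Z_L ≈ 45 Ω

Z_L = Z_0·(1 + Γ)/(1 − Γ) = 100·(0.621)/(1.38)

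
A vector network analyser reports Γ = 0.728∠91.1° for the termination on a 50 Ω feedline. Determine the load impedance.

Z_L ≈ 15.1 + j46.7 Ω

Z_L = Z_0·(1 + Γ)/(1 − Γ) = 50·(0.986 + j0.728)/(1.01 − j0.728)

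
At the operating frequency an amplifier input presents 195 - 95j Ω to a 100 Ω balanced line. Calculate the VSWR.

VSWR ≈ 2.53

Γ = (Z_L − Z_0)/(Z_L + Z_0) = (95 − j95)/(295 − j95)
|Γ| = 134/310 = 0.434
VSWR = (1 + |Γ|)/(1 − |Γ|) = 1.43/0.566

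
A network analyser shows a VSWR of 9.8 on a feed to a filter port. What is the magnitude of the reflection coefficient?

|Γ| = (S − 1)/(S + 1) = (9.8 − 1)/(9.8 + 1) = 8.8/10.8

|Γ| ≈ 0.815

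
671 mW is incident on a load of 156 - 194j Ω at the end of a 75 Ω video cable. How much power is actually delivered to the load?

|Γ| = |(81 − j194)/(231 − j194)| = 0.697
|Γ|² = 0.486
P_refl = |Γ|²·P_inc = 326 mW, P_del = (1 − |Γ|²)·P_inc = 345 mW

P_delivered ≈ 345 mW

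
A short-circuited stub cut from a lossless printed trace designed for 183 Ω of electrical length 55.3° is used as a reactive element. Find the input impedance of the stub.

tan(βl) = 1.44
For a short-circuited stub, Z_in = jZ_0·tan(βl)

Z_in ≈ +j264 Ω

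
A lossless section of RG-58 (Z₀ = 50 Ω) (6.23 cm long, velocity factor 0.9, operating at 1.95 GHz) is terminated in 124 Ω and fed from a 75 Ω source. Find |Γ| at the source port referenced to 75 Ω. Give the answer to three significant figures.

λ = v/f = 0.9·c / 1.95 GHz = 0.138 m
βl = 2π·l/λ = 2π × 0.45 = 162°
tan(βl) = -0.325
Z_in = Z_0·(Z_L + jZ_0·tanβl)/(Z_0 + jZ_L·tanβl) = 83.1 + j50.7 Ω
Γ_s = (Z_in − Z_s)/(Z_in + Z_s) = (8.06 + j50.7)/(158 + j50.7), |Γ_s| = 0.31

|Γ| ≈ 0.31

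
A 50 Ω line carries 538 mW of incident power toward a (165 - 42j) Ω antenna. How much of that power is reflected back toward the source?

|Γ| = |(115 − j42)/(215 − j42)| = 0.559
|Γ|² = 0.312
P_refl = |Γ|²·P_inc = 168 mW, P_del = (1 − |Γ|²)·P_inc = 370 mW

P_reflected ≈ 168 mW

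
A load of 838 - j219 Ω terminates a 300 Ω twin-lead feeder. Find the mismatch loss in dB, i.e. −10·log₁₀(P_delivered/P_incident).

Γ = (538 − j219)/(1138 − j219), |Γ| = 0.501
|Γ|² = 0.251, so P_del/P_inc = 1 − |Γ|² = 0.749
ML = −10·log₁₀(1 − |Γ|²)

mismatch loss ≈ 1.26 dB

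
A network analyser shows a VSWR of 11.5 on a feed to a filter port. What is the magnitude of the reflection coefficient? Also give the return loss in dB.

|Γ| ≈ 0.84; return loss ≈ 1.51 dB

|Γ| = (S − 1)/(S + 1) = (11.5 − 1)/(11.5 + 1) = 10.5/12.5
RL = −20·log₁₀|Γ| = −20·log₁₀(0.84)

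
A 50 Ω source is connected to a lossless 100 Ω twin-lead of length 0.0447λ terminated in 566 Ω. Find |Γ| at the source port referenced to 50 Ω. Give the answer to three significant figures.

βl = 2π × 0.0447 = 16.1°
tan(βl) = 0.288
Z_in = Z_0·(Z_L + jZ_0·tanβl)/(Z_0 + jZ_L·tanβl) = 167 − j244 Ω
Γ_s = (Z_in − Z_s)/(Z_in + Z_s) = (117 − j244)/(217 − j244), |Γ_s| = 0.829

|Γ| ≈ 0.829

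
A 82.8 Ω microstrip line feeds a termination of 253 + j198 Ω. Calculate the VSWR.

Γ = (Z_L − Z_0)/(Z_L + Z_0) = (170.2 + j198)/(335.8 + j198)
|Γ| = 261/390 = 0.67
VSWR = (1 + |Γ|)/(1 − |Γ|) = 1.67/0.33

VSWR ≈ 5.06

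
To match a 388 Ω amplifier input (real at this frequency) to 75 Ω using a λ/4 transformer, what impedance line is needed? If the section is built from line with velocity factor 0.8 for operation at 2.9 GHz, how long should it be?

Z_qwt ≈ 171 Ω; length ≈ 2.07 cm

Z_qwt = √(Z_0·R_L) = √(75 × 388) = √29100
λ = 0.8·c/f = 0.0828 m, so l = λ/4 = 0.0207 m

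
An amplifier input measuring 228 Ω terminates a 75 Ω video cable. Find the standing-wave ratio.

VSWR ≈ 3.04

For a purely resistive load, VSWR = R_L/Z_0 or Z_0/R_L (whichever > 1) = 228/75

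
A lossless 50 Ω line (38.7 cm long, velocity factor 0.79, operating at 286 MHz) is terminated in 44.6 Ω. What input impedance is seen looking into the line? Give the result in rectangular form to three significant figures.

λ = v/f = 0.79·c / 286 MHz = 0.829 m
βl = 2π·l/λ = 2π × 0.467 = 168°
tan(βl) = tan(168°) = -0.21
Z_in = Z_0·(Z_L + jZ_0·tanβl)/(Z_0 + jZ_L·tanβl)
     = 50·(44.6 − j10.5)/(50 − j9.38)

Z_in ≈ 45 − j2.08 Ω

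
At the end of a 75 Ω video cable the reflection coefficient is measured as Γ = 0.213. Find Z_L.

Z_L = Z_0·(1 + Γ)/(1 − Γ) = 75·(1.21)/(0.787)

Z_L ≈ 116 Ω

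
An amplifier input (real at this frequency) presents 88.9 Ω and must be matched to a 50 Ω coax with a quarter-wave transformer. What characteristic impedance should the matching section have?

Z_qwt = √(Z_0·R_L) = √(50 × 88.9) = √4445

Z_qwt ≈ 66.7 Ω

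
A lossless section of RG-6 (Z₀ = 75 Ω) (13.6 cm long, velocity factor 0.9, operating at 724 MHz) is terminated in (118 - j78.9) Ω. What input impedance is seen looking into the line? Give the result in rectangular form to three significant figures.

λ = v/f = 0.9·c / 724 MHz = 0.373 m
βl = 2π·l/λ = 2π × 0.365 = 131°
tan(βl) = tan(131°) = -1.14
Z_in = Z_0·(Z_L + jZ_0·tanβl)/(Z_0 + jZ_L·tanβl)
     = 75·(118 − j164)/(-14.9 − j134)

Z_in ≈ 83.4 + j75.1 Ω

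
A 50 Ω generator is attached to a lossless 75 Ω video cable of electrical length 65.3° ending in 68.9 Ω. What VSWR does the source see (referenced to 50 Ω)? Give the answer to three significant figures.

tan(βl) = 2.17
Z_in = Z_0·(Z_L + jZ_0·tanβl)/(Z_0 + jZ_L·tanβl) = 79.1 + j5.1 Ω
Γ_s = (Z_in − Z_s)/(Z_in + Z_s) = (29.1 + j5.1)/(129 + j5.1), |Γ_s| = 0.229
VSWR = (1 + |Γ_s|)/(1 − |Γ_s|)

VSWR ≈ 1.59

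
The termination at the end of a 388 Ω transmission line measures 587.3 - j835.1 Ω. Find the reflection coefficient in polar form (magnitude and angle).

Γ = (Z_L − Z_0)/(Z_L + Z_0) = (199.3 − j835.1)/(975.3 − j835.1)
|Γ| = 859/1280 = 0.669

Γ ≈ 0.669 ∠ -36°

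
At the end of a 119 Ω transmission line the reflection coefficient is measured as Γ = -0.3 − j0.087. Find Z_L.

Z_L = Z_0·(1 + Γ)/(1 − Γ) = 119·(0.7 − j0.087)/(1.3 + j0.087)

Z_L ≈ 63.3 − j12.2 Ω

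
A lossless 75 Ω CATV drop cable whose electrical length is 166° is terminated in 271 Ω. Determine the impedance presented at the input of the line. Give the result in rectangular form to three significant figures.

tan(βl) = tan(166°) = -0.249
Z_in = Z_0·(Z_L + jZ_0·tanβl)/(Z_0 + jZ_L·tanβl)
     = 75·(271 − j18.7)/(75 − j67.6)

Z_in ≈ 159 + j124 Ω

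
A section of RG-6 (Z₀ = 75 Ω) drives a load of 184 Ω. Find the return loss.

RL ≈ 7.52 dB

Γ = (184 − 75)/(184 + 75) = 0.421
RL = −20·log₁₀|Γ| = −20·log₁₀(0.421)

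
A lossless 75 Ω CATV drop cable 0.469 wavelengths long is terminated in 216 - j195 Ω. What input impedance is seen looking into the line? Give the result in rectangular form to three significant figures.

βl = 2π × 0.469 = 169°
tan(βl) = tan(169°) = -0.197
Z_in = Z_0·(Z_L + jZ_0·tanβl)/(Z_0 + jZ_L·tanβl)
     = 75·(216 − j210)/(36.5 − j42.6)

Z_in ≈ 401 + j36.7 Ω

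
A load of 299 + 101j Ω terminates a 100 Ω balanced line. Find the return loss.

RL ≈ 5.32 dB

Γ = (199 + j101)/(399 + j101), |Γ| = 0.542
RL = −20·log₁₀|Γ| = −20·log₁₀(0.542)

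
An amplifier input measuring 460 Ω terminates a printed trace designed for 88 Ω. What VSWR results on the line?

VSWR ≈ 5.23

For a purely resistive load, VSWR = R_L/Z_0 or Z_0/R_L (whichever > 1) = 460/88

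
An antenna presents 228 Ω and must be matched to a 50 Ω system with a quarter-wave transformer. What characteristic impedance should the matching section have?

Z_qwt ≈ 107 Ω

Z_qwt = √(Z_0·R_L) = √(50 × 228) = √11400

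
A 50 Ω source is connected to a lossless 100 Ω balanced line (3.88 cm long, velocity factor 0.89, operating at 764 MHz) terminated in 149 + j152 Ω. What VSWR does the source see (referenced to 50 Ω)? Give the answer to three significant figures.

VSWR ≈ 6.3

λ = v/f = 0.89·c / 764 MHz = 0.349 m
βl = 2π·l/λ = 2π × 0.111 = 40°
tan(βl) = 0.838
Z_in = Z_0·(Z_L + jZ_0·tanβl)/(Z_0 + jZ_L·tanβl) = 155 − j153 Ω
Γ_s = (Z_in − Z_s)/(Z_in + Z_s) = (105 − j153)/(205 − j153), |Γ_s| = 0.726
VSWR = (1 + |Γ_s|)/(1 − |Γ_s|)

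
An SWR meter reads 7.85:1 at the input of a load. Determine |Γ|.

|Γ| = (S − 1)/(S + 1) = (7.85 − 1)/(7.85 + 1) = 6.85/8.85

|Γ| ≈ 0.774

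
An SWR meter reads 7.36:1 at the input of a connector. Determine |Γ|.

|Γ| ≈ 0.761

|Γ| = (S − 1)/(S + 1) = (7.36 − 1)/(7.36 + 1) = 6.36/8.36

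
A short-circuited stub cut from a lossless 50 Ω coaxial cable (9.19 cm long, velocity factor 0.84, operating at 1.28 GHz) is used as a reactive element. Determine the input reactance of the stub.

λ = v/f = 0.84·c / 1.28 GHz = 0.197 m
βl = 2π·l/λ = 2π × 0.467 = 168°
tan(βl) = -0.212
For a short-circuited stub, Z_in = jZ_0·tan(βl)

X_in ≈ -10.6 Ω (capacitive)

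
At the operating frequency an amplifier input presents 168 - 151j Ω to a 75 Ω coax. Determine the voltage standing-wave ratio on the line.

Γ = (Z_L − Z_0)/(Z_L + Z_0) = (93 − j151)/(243 − j151)
|Γ| = 177/286 = 0.62
VSWR = (1 + |Γ|)/(1 − |Γ|) = 1.62/0.38

VSWR ≈ 4.26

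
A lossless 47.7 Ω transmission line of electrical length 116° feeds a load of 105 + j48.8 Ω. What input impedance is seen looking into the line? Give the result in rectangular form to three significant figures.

Z_in ≈ 18.2 + j10.7 Ω

tan(βl) = tan(116°) = -2.05
Z_in = Z_0·(Z_L + jZ_0·tanβl)/(Z_0 + jZ_L·tanβl)
     = 47.7·(105 − j49)/(148 − j215)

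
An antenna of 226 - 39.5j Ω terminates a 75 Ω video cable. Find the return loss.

RL ≈ 5.78 dB

Γ = (151 − j39.5)/(301 − j39.5), |Γ| = 0.514
RL = −20·log₁₀|Γ| = −20·log₁₀(0.514)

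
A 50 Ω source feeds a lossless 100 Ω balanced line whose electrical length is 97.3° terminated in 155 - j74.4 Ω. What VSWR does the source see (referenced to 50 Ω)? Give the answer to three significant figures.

VSWR ≈ 1.94

tan(βl) = -7.81
Z_in = Z_0·(Z_L + jZ_0·tanβl)/(Z_0 + jZ_L·tanβl) = 56.6 + j35.3 Ω
Γ_s = (Z_in − Z_s)/(Z_in + Z_s) = (6.63 + j35.3)/(107 + j35.3), |Γ_s| = 0.32
VSWR = (1 + |Γ_s|)/(1 − |Γ_s|)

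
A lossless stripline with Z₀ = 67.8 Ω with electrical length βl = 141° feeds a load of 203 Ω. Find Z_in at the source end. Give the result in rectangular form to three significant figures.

tan(βl) = tan(141°) = -0.81
Z_in = Z_0·(Z_L + jZ_0·tanβl)/(Z_0 + jZ_L·tanβl)
     = 67.8·(203 − j54.9)/(67.8 − j164)

Z_in ≈ 48.9 + j63.6 Ω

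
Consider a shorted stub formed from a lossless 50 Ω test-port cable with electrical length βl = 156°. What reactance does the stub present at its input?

X_in ≈ -22.3 Ω (capacitive)

tan(βl) = -0.445
For a shorted stub, Z_in = jZ_0·tan(βl)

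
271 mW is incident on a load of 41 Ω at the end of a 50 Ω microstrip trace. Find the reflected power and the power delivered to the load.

P_reflected ≈ 2.65 mW; P_delivered ≈ 268 mW

Γ = (41 − 50)/(41 + 50) = -0.0989
|Γ|² = 0.00978
P_refl = |Γ|²·P_inc = 2.65 mW, P_del = (1 − |Γ|²)·P_inc = 268 mW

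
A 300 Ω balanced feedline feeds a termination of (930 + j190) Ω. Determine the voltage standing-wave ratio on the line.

VSWR ≈ 3.24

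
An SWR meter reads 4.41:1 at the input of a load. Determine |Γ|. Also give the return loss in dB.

|Γ| = (S − 1)/(S + 1) = (4.41 − 1)/(4.41 + 1) = 3.41/5.41
RL = −20·log₁₀|Γ| = −20·log₁₀(0.63)

|Γ| ≈ 0.63; return loss ≈ 4.01 dB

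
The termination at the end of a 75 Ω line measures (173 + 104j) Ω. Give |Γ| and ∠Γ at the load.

Γ ≈ 0.531 ∠ 24°

Γ = (Z_L − Z_0)/(Z_L + Z_0) = (98 + j104)/(248 + j104)
|Γ| = 143/269 = 0.531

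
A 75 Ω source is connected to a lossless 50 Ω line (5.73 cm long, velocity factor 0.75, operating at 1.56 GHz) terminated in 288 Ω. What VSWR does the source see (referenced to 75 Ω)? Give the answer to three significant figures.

λ = v/f = 0.75·c / 1.56 GHz = 0.144 m
βl = 2π·l/λ = 2π × 0.397 = 143°
tan(βl) = -0.753
Z_in = Z_0·(Z_L + jZ_0·tanβl)/(Z_0 + jZ_L·tanβl) = 22.8 + j61.2 Ω
Γ_s = (Z_in − Z_s)/(Z_in + Z_s) = (-52.2 + j61.2)/(97.8 + j61.2), |Γ_s| = 0.697
VSWR = (1 + |Γ_s|)/(1 − |Γ_s|)

VSWR ≈ 5.61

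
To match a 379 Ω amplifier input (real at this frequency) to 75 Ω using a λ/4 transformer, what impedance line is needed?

Z_qwt = √(Z_0·R_L) = √(75 × 379) = √28420

Z_qwt ≈ 169 Ω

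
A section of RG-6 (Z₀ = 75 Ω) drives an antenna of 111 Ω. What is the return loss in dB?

Γ = (111 − 75)/(111 + 75) = 0.194
RL = −20·log₁₀|Γ| = −20·log₁₀(0.194)

RL ≈ 14.3 dB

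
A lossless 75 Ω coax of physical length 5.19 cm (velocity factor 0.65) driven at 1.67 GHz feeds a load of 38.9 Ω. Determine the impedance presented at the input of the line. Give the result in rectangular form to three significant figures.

Z_in ≈ 42.5 − j19.3 Ω

λ = v/f = 0.65·c / 1.67 GHz = 0.117 m
βl = 2π·l/λ = 2π × 0.444 = 160°
tan(βl) = tan(160°) = -0.364
Z_in = Z_0·(Z_L + jZ_0·tanβl)/(Z_0 + jZ_L·tanβl)
     = 75·(38.9 − j27.3)/(75 − j14.1)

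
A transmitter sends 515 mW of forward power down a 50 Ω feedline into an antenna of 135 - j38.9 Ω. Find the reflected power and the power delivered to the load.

P_reflected ≈ 126 mW; P_delivered ≈ 389 mW

|Γ| = |(85 − j38.9)/(185 − j38.9)| = 0.494
|Γ|² = 0.245
P_refl = |Γ|²·P_inc = 126 mW, P_del = (1 − |Γ|²)·P_inc = 389 mW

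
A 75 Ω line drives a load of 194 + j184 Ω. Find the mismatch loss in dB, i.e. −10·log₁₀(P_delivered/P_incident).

Γ = (119 + j184)/(269 + j184), |Γ| = 0.672
|Γ|² = 0.452, so P_del/P_inc = 1 − |Γ|² = 0.548
ML = −10·log₁₀(1 − |Γ|²)

mismatch loss ≈ 2.61 dB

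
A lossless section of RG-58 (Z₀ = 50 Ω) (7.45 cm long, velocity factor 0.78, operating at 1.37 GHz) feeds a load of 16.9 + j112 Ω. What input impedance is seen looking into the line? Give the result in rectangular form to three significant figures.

λ = v/f = 0.78·c / 1.37 GHz = 0.171 m
βl = 2π·l/λ = 2π × 0.436 = 157°
tan(βl) = tan(157°) = -0.424
Z_in = Z_0·(Z_L + jZ_0·tanβl)/(Z_0 + jZ_L·tanβl)
     = 50·(16.9 + j90.8)/(97.5 − j7.17)

Z_in ≈ 5.22 + j47 Ω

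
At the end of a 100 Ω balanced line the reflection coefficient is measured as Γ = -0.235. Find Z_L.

Z_L ≈ 61.9 Ω

Z_L = Z_0·(1 + Γ)/(1 − Γ) = 100·(0.765)/(1.23)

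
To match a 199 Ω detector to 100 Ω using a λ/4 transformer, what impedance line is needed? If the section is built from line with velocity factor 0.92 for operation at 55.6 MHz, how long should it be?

Z_qwt ≈ 141 Ω; length ≈ 1.24 m

Z_qwt = √(Z_0·R_L) = √(100 × 199) = √19900
λ = 0.92·c/f = 4.96 m, so l = λ/4 = 1.24 m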